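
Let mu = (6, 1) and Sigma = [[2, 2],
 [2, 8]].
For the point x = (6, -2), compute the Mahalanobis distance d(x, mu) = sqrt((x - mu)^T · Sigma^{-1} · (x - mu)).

Step 1 — centre the observation: (x - mu) = (0, -3).

Step 2 — invert Sigma. det(Sigma) = 2·8 - (2)² = 12.
  Sigma^{-1} = (1/det) · [[d, -b], [-b, a]] = [[0.6667, -0.1667],
 [-0.1667, 0.1667]].

Step 3 — form the quadratic (x - mu)^T · Sigma^{-1} · (x - mu):
  Sigma^{-1} · (x - mu) = (0.5, -0.5).
  (x - mu)^T · [Sigma^{-1} · (x - mu)] = (0)·(0.5) + (-3)·(-0.5) = 1.5.

Step 4 — take square root: d = √(1.5) ≈ 1.2247.

d(x, mu) = √(1.5) ≈ 1.2247


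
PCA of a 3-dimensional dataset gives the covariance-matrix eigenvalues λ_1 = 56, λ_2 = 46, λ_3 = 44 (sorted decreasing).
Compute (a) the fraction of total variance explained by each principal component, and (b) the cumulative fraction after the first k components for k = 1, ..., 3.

Step 1 — total variance = trace(Sigma) = Σ λ_i = 56 + 46 + 44 = 146.

Step 2 — fraction explained by component i = λ_i / Σ λ:
  PC1: 56/146 = 0.3836
  PC2: 46/146 = 0.3151
  PC3: 44/146 = 0.3014

Step 3 — cumulative fraction after k components = (λ_1 + ... + λ_k) / Σ λ:
  k = 1: 56/146 = 0.3836
  k = 2: (56 + 46)/146 = 102/146 = 0.6986
  k = 3: (56 + 46 + 44)/146 = 146/146 = 1

Summary (fraction, with percent):

explained: PC1 0.3836 (38.36%), PC2 0.3151 (31.51%), PC3 0.3014 (30.14%);  cumulative: 0.3836, 0.6986, 1


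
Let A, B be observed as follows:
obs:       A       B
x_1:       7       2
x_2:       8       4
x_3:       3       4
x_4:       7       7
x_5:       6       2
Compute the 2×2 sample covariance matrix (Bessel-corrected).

Step 1 — column means:
  mean(A) = (7 + 8 + 3 + 7 + 6) / 5 = 31/5 = 6.2
  mean(B) = (2 + 4 + 4 + 7 + 2) / 5 = 19/5 = 3.8

Step 2 — sample covariance S[i,j] = (1/(n-1)) · Σ_k (x_{k,i} - mean_i) · (x_{k,j} - mean_j), with n-1 = 4.
  S[A,A] = ((0.8)·(0.8) + (1.8)·(1.8) + (-3.2)·(-3.2) + (0.8)·(0.8) + (-0.2)·(-0.2)) / 4 = 14.8/4 = 3.7
  S[A,B] = ((0.8)·(-1.8) + (1.8)·(0.2) + (-3.2)·(0.2) + (0.8)·(3.2) + (-0.2)·(-1.8)) / 4 = 1.2/4 = 0.3
  S[B,B] = ((-1.8)·(-1.8) + (0.2)·(0.2) + (0.2)·(0.2) + (3.2)·(3.2) + (-1.8)·(-1.8)) / 4 = 16.8/4 = 4.2

S is symmetric (S[j,i] = S[i,j]). Assembling:

S = [[3.7, 0.3],
 [0.3, 4.2]]


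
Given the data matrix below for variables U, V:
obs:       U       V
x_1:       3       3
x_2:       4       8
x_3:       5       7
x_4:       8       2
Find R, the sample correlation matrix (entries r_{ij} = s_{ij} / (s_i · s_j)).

Step 1 — column means:
  mean(U) = (3 + 4 + 5 + 8) / 4 = 20/4 = 5
  mean(V) = (3 + 8 + 7 + 2) / 4 = 20/4 = 5

Step 2 — sample variances and covariances s[i,j] = (1/(n-1)) · Σ_k (x_{k,i} - mean_i) · (x_{k,j} - mean_j), with n-1 = 3:
  s[U,U] = ((-2)·(-2) + (-1)·(-1) + (0)·(0) + (3)·(3)) / 3 = 14/3 = 4.6667
  s[U,V] = ((-2)·(-2) + (-1)·(3) + (0)·(2) + (3)·(-3)) / 3 = -8/3 = -2.6667
  s[V,V] = ((-2)·(-2) + (3)·(3) + (2)·(2) + (-3)·(-3)) / 3 = 26/3 = 8.6667
  Sample standard deviations s_i = √(s[i,i]):
  s(U) = √(4.6667) = 2.1602
  s(V) = √(8.6667) = 2.9439

Step 3 — r_{ij} = s_{ij} / (s_i · s_j):
  r[U,U] = 1 (diagonal).
  r[U,V] = -2.6667 / (2.1602 · 2.9439) = -2.6667 / 6.3596 = -0.4193
  r[V,V] = 1 (diagonal).

R is symmetric with unit diagonal. Assembling:

R = [[1, -0.4193],
 [-0.4193, 1]]


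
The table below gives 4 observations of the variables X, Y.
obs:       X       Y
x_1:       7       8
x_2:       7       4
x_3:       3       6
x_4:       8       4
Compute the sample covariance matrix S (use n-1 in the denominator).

Step 1 — column means:
  mean(X) = (7 + 7 + 3 + 8) / 4 = 25/4 = 6.25
  mean(Y) = (8 + 4 + 6 + 4) / 4 = 22/4 = 5.5

Step 2 — sample covariance S[i,j] = (1/(n-1)) · Σ_k (x_{k,i} - mean_i) · (x_{k,j} - mean_j), with n-1 = 3.
  S[X,X] = ((0.75)·(0.75) + (0.75)·(0.75) + (-3.25)·(-3.25) + (1.75)·(1.75)) / 3 = 14.75/3 = 4.9167
  S[X,Y] = ((0.75)·(2.5) + (0.75)·(-1.5) + (-3.25)·(0.5) + (1.75)·(-1.5)) / 3 = -3.5/3 = -1.1667
  S[Y,Y] = ((2.5)·(2.5) + (-1.5)·(-1.5) + (0.5)·(0.5) + (-1.5)·(-1.5)) / 3 = 11/3 = 3.6667

S is symmetric (S[j,i] = S[i,j]). Assembling:

S = [[4.9167, -1.1667],
 [-1.1667, 3.6667]]


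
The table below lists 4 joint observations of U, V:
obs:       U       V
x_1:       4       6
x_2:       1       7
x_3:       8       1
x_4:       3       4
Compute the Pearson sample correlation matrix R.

Step 1 — column means:
  mean(U) = (4 + 1 + 8 + 3) / 4 = 16/4 = 4
  mean(V) = (6 + 7 + 1 + 4) / 4 = 18/4 = 4.5

Step 2 — sample variances and covariances s[i,j] = (1/(n-1)) · Σ_k (x_{k,i} - mean_i) · (x_{k,j} - mean_j), with n-1 = 3:
  s[U,U] = ((0)·(0) + (-3)·(-3) + (4)·(4) + (-1)·(-1)) / 3 = 26/3 = 8.6667
  s[U,V] = ((0)·(1.5) + (-3)·(2.5) + (4)·(-3.5) + (-1)·(-0.5)) / 3 = -21/3 = -7
  s[V,V] = ((1.5)·(1.5) + (2.5)·(2.5) + (-3.5)·(-3.5) + (-0.5)·(-0.5)) / 3 = 21/3 = 7
  Sample standard deviations s_i = √(s[i,i]):
  s(U) = √(8.6667) = 2.9439
  s(V) = √(7) = 2.6458

Step 3 — r_{ij} = s_{ij} / (s_i · s_j):
  r[U,U] = 1 (diagonal).
  r[U,V] = -7 / (2.9439 · 2.6458) = -7 / 7.7889 = -0.8987
  r[V,V] = 1 (diagonal).

R is symmetric with unit diagonal. Assembling:

R = [[1, -0.8987],
 [-0.8987, 1]]


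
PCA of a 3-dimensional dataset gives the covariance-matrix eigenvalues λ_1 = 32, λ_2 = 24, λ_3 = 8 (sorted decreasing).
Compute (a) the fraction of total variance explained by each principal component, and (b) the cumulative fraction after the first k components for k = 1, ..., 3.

Step 1 — total variance = trace(Sigma) = Σ λ_i = 32 + 24 + 8 = 64.

Step 2 — fraction explained by component i = λ_i / Σ λ:
  PC1: 32/64 = 0.5
  PC2: 24/64 = 0.375
  PC3: 8/64 = 0.125

Step 3 — cumulative fraction after k components = (λ_1 + ... + λ_k) / Σ λ:
  k = 1: 32/64 = 0.5
  k = 2: (32 + 24)/64 = 56/64 = 0.875
  k = 3: (32 + 24 + 8)/64 = 64/64 = 1

Summary (fraction, with percent):

explained: PC1 0.5 (50%), PC2 0.375 (37.5%), PC3 0.125 (12.5%);  cumulative: 0.5, 0.875, 1


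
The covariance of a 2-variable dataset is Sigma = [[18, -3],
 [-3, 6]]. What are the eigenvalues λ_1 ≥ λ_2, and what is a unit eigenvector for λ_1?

Step 1 — characteristic polynomial of 2×2 Sigma:
  det(Sigma - λI) = λ² - trace · λ + det = 0.
  trace = 18 + 6 = 24, det = 18·6 - (-3)² = 99.
Step 2 — discriminant:
  Δ = trace² - 4·det = 576 - 396 = 180.
Step 3 — eigenvalues:
  λ = (trace ± √Δ)/2 = (24 ± 13.4164)/2,
  λ_1 = 18.7082,  λ_2 = 5.2918.

Step 4 — unit eigenvector for λ_1: solve (Sigma - λ_1 I)v = 0. First row:
  (18 - 18.7082)·v_x + (-3)·v_y = 0, i.e. (-0.7082)·v_x + (-3)·v_y = 0,
  so v ∝ (b, λ_1 - a) = (-3, 0.7082); multiply by -1 so the first entry is positive: u = (3, -0.7082).
  ||u|| = √((3)² + (-0.7082)²) = √(9.5016) ≈ 3.0825,
  v_1 = u/||u|| ≈ (0.9732, -0.2298) (||v_1|| = 1).

λ_1 = 18.7082,  λ_2 = 5.2918;  v_1 ≈ (0.9732, -0.2298)


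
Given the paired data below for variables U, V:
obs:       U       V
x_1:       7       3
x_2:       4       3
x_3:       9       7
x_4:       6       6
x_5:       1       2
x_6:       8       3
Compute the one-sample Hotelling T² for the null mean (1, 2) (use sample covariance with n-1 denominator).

Step 1 — sample mean vector:
  mean(U) = (7 + 4 + 9 + 6 + 1 + 8) / 6 = 35/6 = 5.8333
  mean(V) = (3 + 3 + 7 + 6 + 2 + 3) / 6 = 24/6 = 4
  x̄ = (5.8333, 4),  deviation x̄ - mu_0 = (5.8333, 4) - (1, 2) = (4.8333, 2).

Step 2 — sample covariance matrix, S[i,j] = (1/(n-1)) · Σ_k (x_{k,i} - mean_i) · (x_{k,j} - mean_j), divisor n-1 = 5:
  S[U,U] = ((1.1667)·(1.1667) + (-1.8333)·(-1.8333) + (3.1667)·(3.1667) + (0.1667)·(0.1667) + (-4.8333)·(-4.8333) + (2.1667)·(2.1667)) / 5 = 42.8333/5 = 8.5667
  S[U,V] = ((1.1667)·(-1) + (-1.8333)·(-1) + (3.1667)·(3) + (0.1667)·(2) + (-4.8333)·(-2) + (2.1667)·(-1)) / 5 = 18/5 = 3.6
  S[V,V] = ((-1)·(-1) + (-1)·(-1) + (3)·(3) + (2)·(2) + (-2)·(-2) + (-1)·(-1)) / 5 = 20/5 = 4
  S = [[8.5667, 3.6],
 [3.6, 4]].

Step 3 — invert S. det(S) = 8.5667·4 - (3.6)² = 21.3067.
  S^{-1} = (1/det) · [[d, -b], [-b, a]] = [[0.1877, -0.169],
 [-0.169, 0.4021]].

Step 4 — quadratic form (x̄ - mu_0)^T · S^{-1} · (x̄ - mu_0):
  S^{-1} · (x̄ - mu_0) = (0.5695, -0.0125),
  (x̄ - mu_0)^T · [...] = (4.8333)·(0.5695) + (2)·(-0.0125) = 2.7274.

Step 5 — scale by n: T² = 6 · 2.7274 = 16.3642.

T² ≈ 16.3642


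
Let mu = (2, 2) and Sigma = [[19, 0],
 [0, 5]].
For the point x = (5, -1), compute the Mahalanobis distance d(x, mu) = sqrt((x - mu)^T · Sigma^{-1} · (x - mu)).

Step 1 — centre the observation: (x - mu) = (3, -3).

Step 2 — invert Sigma. det(Sigma) = 19·5 - (0)² = 95.
  Sigma^{-1} = (1/det) · [[d, -b], [-b, a]] = [[0.0526, 0],
 [0, 0.2]].

Step 3 — form the quadratic (x - mu)^T · Sigma^{-1} · (x - mu):
  Sigma^{-1} · (x - mu) = (0.1579, -0.6).
  (x - mu)^T · [Sigma^{-1} · (x - mu)] = (3)·(0.1579) + (-3)·(-0.6) = 2.2737.

Step 4 — take square root: d = √(2.2737) ≈ 1.5079.

d(x, mu) = √(2.2737) ≈ 1.5079


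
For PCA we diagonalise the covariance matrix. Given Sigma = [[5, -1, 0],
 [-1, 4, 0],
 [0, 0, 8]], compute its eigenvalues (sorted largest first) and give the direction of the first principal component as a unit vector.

Step 1 — characteristic polynomial p(λ) = det(λI - Sigma) = λ³ - tr·λ² + c_1·λ - det, where tr = trace, c_1 = sum of the principal 2×2 minors, det = det(Sigma):
  tr = 5 + 4 + 8 = 17,
  c_1 = (5·4 - (-1)²) + (5·8 - (0)²) + (4·8 - (0)²) = 19 + 40 + 32 = 91,
  det = 5·(4·8 - (0)²) - (-1)·((-1)·8 - (0)·(0)) + (0)·((-1)·(0) - 4·(0)) = 5·(32) - (-1)·(-8) + (0)·(0) = 152.
  So p(λ) = λ³ - 17λ² + 91λ - 152.
Step 2 — look for an integer root (rational root theorem: any rational root is an integer divisor of 152). Testing λ = 8:
  p(8) = 512 - 1088 + 728 - 152 = 0  ✓
  Dividing out (λ - 8): p(λ) = (λ - 8)(λ² - 9λ + 19).
Step 3 — remaining eigenvalues from the quadratic λ² - 9λ + 19 = 0:
  Δ = 9² - 4·19 = 81 - 76 = 5,  λ = (9 ± √5)/2 = (9 ± 2.2361)/2 ≈ 5.618 or 3.382.
  Sorted: λ_1 = 8,  λ_2 = 5.618,  λ_3 = 3.382  (check: sum = 17 = tr ✓).

Step 4 — unit eigenvector for λ_1 = 8: v spans the null space of (Sigma - λ_1 I), whose rows are
  r_1 = (-3, -1, 0),  r_2 = (-1, -4, 0),  r_3 = (0, 0, 0).
  v is orthogonal to every row, so take v ∝ r_1 × r_2 = ((-1)·(0) - (0)·(-4), (0)·(-1) - (-3)·(0), (-3)·(-4) - (-1)·(-1)) = (0, 0, 11).
  Rescale (divide by 11): u = (0, 0, 1).
  ||u|| = √((0)² + (0)² + (1)²) = √(1) = 1,  v_1 = u/||u|| ≈ (0, 0, 1) (||v_1|| = 1).

λ_1 = 8,  λ_2 = 5.618,  λ_3 = 3.382;  v_1 ≈ (0, 0, 1)


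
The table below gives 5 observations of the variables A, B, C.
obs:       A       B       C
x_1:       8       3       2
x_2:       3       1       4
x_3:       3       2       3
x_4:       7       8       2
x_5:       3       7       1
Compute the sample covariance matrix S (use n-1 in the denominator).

Step 1 — column means:
  mean(A) = (8 + 3 + 3 + 7 + 3) / 5 = 24/5 = 4.8
  mean(B) = (3 + 1 + 2 + 8 + 7) / 5 = 21/5 = 4.2
  mean(C) = (2 + 4 + 3 + 2 + 1) / 5 = 12/5 = 2.4

Step 2 — sample covariance S[i,j] = (1/(n-1)) · Σ_k (x_{k,i} - mean_i) · (x_{k,j} - mean_j), with n-1 = 4.
  S[A,A] = ((3.2)·(3.2) + (-1.8)·(-1.8) + (-1.8)·(-1.8) + (2.2)·(2.2) + (-1.8)·(-1.8)) / 4 = 24.8/4 = 6.2
  S[A,B] = ((3.2)·(-1.2) + (-1.8)·(-3.2) + (-1.8)·(-2.2) + (2.2)·(3.8) + (-1.8)·(2.8)) / 4 = 9.2/4 = 2.3
  S[A,C] = ((3.2)·(-0.4) + (-1.8)·(1.6) + (-1.8)·(0.6) + (2.2)·(-0.4) + (-1.8)·(-1.4)) / 4 = -3.6/4 = -0.9
  S[B,B] = ((-1.2)·(-1.2) + (-3.2)·(-3.2) + (-2.2)·(-2.2) + (3.8)·(3.8) + (2.8)·(2.8)) / 4 = 38.8/4 = 9.7
  S[B,C] = ((-1.2)·(-0.4) + (-3.2)·(1.6) + (-2.2)·(0.6) + (3.8)·(-0.4) + (2.8)·(-1.4)) / 4 = -11.4/4 = -2.85
  S[C,C] = ((-0.4)·(-0.4) + (1.6)·(1.6) + (0.6)·(0.6) + (-0.4)·(-0.4) + (-1.4)·(-1.4)) / 4 = 5.2/4 = 1.3

S is symmetric (S[j,i] = S[i,j]). Assembling:

S = [[6.2, 2.3, -0.9],
 [2.3, 9.7, -2.85],
 [-0.9, -2.85, 1.3]]


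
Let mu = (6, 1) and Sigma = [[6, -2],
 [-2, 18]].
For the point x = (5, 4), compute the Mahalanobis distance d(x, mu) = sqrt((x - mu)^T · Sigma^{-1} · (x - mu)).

Step 1 — centre the observation: (x - mu) = (-1, 3).

Step 2 — invert Sigma. det(Sigma) = 6·18 - (-2)² = 104.
  Sigma^{-1} = (1/det) · [[d, -b], [-b, a]] = [[0.1731, 0.0192],
 [0.0192, 0.0577]].

Step 3 — form the quadratic (x - mu)^T · Sigma^{-1} · (x - mu):
  Sigma^{-1} · (x - mu) = (-0.1154, 0.1538).
  (x - mu)^T · [Sigma^{-1} · (x - mu)] = (-1)·(-0.1154) + (3)·(0.1538) = 0.5769.

Step 4 — take square root: d = √(0.5769) ≈ 0.7596.

d(x, mu) = √(0.5769) ≈ 0.7596


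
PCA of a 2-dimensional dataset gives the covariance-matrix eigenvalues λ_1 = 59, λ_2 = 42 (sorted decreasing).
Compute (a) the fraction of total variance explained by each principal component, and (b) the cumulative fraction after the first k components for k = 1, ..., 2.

Step 1 — total variance = trace(Sigma) = Σ λ_i = 59 + 42 = 101.

Step 2 — fraction explained by component i = λ_i / Σ λ:
  PC1: 59/101 = 0.5842
  PC2: 42/101 = 0.4158

Step 3 — cumulative fraction after k components = (λ_1 + ... + λ_k) / Σ λ:
  k = 1: 59/101 = 0.5842
  k = 2: (59 + 42)/101 = 101/101 = 1

Summary (fraction, with percent):

explained: PC1 0.5842 (58.42%), PC2 0.4158 (41.58%);  cumulative: 0.5842, 1


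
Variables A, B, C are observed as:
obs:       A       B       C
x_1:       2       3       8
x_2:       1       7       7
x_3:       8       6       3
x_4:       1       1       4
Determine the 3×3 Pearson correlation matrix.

Step 1 — column means:
  mean(A) = (2 + 1 + 8 + 1) / 4 = 12/4 = 3
  mean(B) = (3 + 7 + 6 + 1) / 4 = 17/4 = 4.25
  mean(C) = (8 + 7 + 3 + 4) / 4 = 22/4 = 5.5

Step 2 — sample variances and covariances s[i,j] = (1/(n-1)) · Σ_k (x_{k,i} - mean_i) · (x_{k,j} - mean_j), with n-1 = 3:
  s[A,A] = ((-1)·(-1) + (-2)·(-2) + (5)·(5) + (-2)·(-2)) / 3 = 34/3 = 11.3333
  s[A,B] = ((-1)·(-1.25) + (-2)·(2.75) + (5)·(1.75) + (-2)·(-3.25)) / 3 = 11/3 = 3.6667
  s[A,C] = ((-1)·(2.5) + (-2)·(1.5) + (5)·(-2.5) + (-2)·(-1.5)) / 3 = -15/3 = -5
  s[B,B] = ((-1.25)·(-1.25) + (2.75)·(2.75) + (1.75)·(1.75) + (-3.25)·(-3.25)) / 3 = 22.75/3 = 7.5833
  s[B,C] = ((-1.25)·(2.5) + (2.75)·(1.5) + (1.75)·(-2.5) + (-3.25)·(-1.5)) / 3 = 1.5/3 = 0.5
  s[C,C] = ((2.5)·(2.5) + (1.5)·(1.5) + (-2.5)·(-2.5) + (-1.5)·(-1.5)) / 3 = 17/3 = 5.6667
  Sample standard deviations s_i = √(s[i,i]):
  s(A) = √(11.3333) = 3.3665
  s(B) = √(7.5833) = 2.7538
  s(C) = √(5.6667) = 2.3805

Step 3 — r_{ij} = s_{ij} / (s_i · s_j):
  r[A,A] = 1 (diagonal).
  r[A,B] = 3.6667 / (3.3665 · 2.7538) = 3.6667 / 9.2706 = 0.3955
  r[A,C] = -5 / (3.3665 · 2.3805) = -5 / 8.0139 = -0.6239
  r[B,B] = 1 (diagonal).
  r[B,C] = 0.5 / (2.7538 · 2.3805) = 0.5 / 6.5553 = 0.0763
  r[C,C] = 1 (diagonal).

R is symmetric with unit diagonal. Assembling:

R = [[1, 0.3955, -0.6239],
 [0.3955, 1, 0.0763],
 [-0.6239, 0.0763, 1]]


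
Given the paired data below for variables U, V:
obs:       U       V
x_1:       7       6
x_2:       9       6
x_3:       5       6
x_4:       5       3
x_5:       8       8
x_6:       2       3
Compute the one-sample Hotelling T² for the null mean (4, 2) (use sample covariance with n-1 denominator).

Step 1 — sample mean vector:
  mean(U) = (7 + 9 + 5 + 5 + 8 + 2) / 6 = 36/6 = 6
  mean(V) = (6 + 6 + 6 + 3 + 8 + 3) / 6 = 32/6 = 5.3333
  x̄ = (6, 5.3333),  deviation x̄ - mu_0 = (6, 5.3333) - (4, 2) = (2, 3.3333).

Step 2 — sample covariance matrix, S[i,j] = (1/(n-1)) · Σ_k (x_{k,i} - mean_i) · (x_{k,j} - mean_j), divisor n-1 = 5:
  S[U,U] = ((1)·(1) + (3)·(3) + (-1)·(-1) + (-1)·(-1) + (2)·(2) + (-4)·(-4)) / 5 = 32/5 = 6.4
  S[U,V] = ((1)·(0.6667) + (3)·(0.6667) + (-1)·(0.6667) + (-1)·(-2.3333) + (2)·(2.6667) + (-4)·(-2.3333)) / 5 = 19/5 = 3.8
  S[V,V] = ((0.6667)·(0.6667) + (0.6667)·(0.6667) + (0.6667)·(0.6667) + (-2.3333)·(-2.3333) + (2.6667)·(2.6667) + (-2.3333)·(-2.3333)) / 5 = 19.3333/5 = 3.8667
  S = [[6.4, 3.8],
 [3.8, 3.8667]].

Step 3 — invert S. det(S) = 6.4·3.8667 - (3.8)² = 10.3067.
  S^{-1} = (1/det) · [[d, -b], [-b, a]] = [[0.3752, -0.3687],
 [-0.3687, 0.621]].

Step 4 — quadratic form (x̄ - mu_0)^T · S^{-1} · (x̄ - mu_0):
  S^{-1} · (x̄ - mu_0) = (-0.4787, 1.3325),
  (x̄ - mu_0)^T · [...] = (2)·(-0.4787) + (3.3333)·(1.3325) = 3.4843.

Step 5 — scale by n: T² = 6 · 3.4843 = 20.9056.

T² ≈ 20.9056


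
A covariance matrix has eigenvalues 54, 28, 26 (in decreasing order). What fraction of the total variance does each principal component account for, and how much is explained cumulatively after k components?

Step 1 — total variance = trace(Sigma) = Σ λ_i = 54 + 28 + 26 = 108.

Step 2 — fraction explained by component i = λ_i / Σ λ:
  PC1: 54/108 = 0.5
  PC2: 28/108 = 0.2593
  PC3: 26/108 = 0.2407

Step 3 — cumulative fraction after k components = (λ_1 + ... + λ_k) / Σ λ:
  k = 1: 54/108 = 0.5
  k = 2: (54 + 28)/108 = 82/108 = 0.7593
  k = 3: (54 + 28 + 26)/108 = 108/108 = 1

Summary (fraction, with percent):

explained: PC1 0.5 (50%), PC2 0.2593 (25.93%), PC3 0.2407 (24.07%);  cumulative: 0.5, 0.7593, 1


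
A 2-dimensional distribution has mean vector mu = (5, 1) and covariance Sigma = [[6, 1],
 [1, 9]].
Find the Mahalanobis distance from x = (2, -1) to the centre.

Step 1 — centre the observation: (x - mu) = (-3, -2).

Step 2 — invert Sigma. det(Sigma) = 6·9 - (1)² = 53.
  Sigma^{-1} = (1/det) · [[d, -b], [-b, a]] = [[0.1698, -0.0189],
 [-0.0189, 0.1132]].

Step 3 — form the quadratic (x - mu)^T · Sigma^{-1} · (x - mu):
  Sigma^{-1} · (x - mu) = (-0.4717, -0.1698).
  (x - mu)^T · [Sigma^{-1} · (x - mu)] = (-3)·(-0.4717) + (-2)·(-0.1698) = 1.7547.

Step 4 — take square root: d = √(1.7547) ≈ 1.3247.

d(x, mu) = √(1.7547) ≈ 1.3247


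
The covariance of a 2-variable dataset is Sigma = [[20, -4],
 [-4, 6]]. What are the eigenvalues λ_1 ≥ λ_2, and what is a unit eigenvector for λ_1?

Step 1 — characteristic polynomial of 2×2 Sigma:
  det(Sigma - λI) = λ² - trace · λ + det = 0.
  trace = 20 + 6 = 26, det = 20·6 - (-4)² = 104.
Step 2 — discriminant:
  Δ = trace² - 4·det = 676 - 416 = 260.
Step 3 — eigenvalues:
  λ = (trace ± √Δ)/2 = (26 ± 16.1245)/2,
  λ_1 = 21.0623,  λ_2 = 4.9377.

Step 4 — unit eigenvector for λ_1: solve (Sigma - λ_1 I)v = 0. First row:
  (20 - 21.0623)·v_x + (-4)·v_y = 0, i.e. (-1.0623)·v_x + (-4)·v_y = 0,
  so v ∝ (b, λ_1 - a) = (-4, 1.0623); multiply by -1 so the first entry is positive: u = (4, -1.0623).
  ||u|| = √((4)² + (-1.0623)²) = √(17.1284) ≈ 4.1386,
  v_1 = u/||u|| ≈ (0.9665, -0.2567) (||v_1|| = 1).

λ_1 = 21.0623,  λ_2 = 4.9377;  v_1 ≈ (0.9665, -0.2567)


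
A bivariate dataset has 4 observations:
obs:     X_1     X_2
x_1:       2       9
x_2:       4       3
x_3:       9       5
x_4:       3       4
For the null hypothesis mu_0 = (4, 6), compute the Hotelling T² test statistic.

Step 1 — sample mean vector:
  mean(X_1) = (2 + 4 + 9 + 3) / 4 = 18/4 = 4.5
  mean(X_2) = (9 + 3 + 5 + 4) / 4 = 21/4 = 5.25
  x̄ = (4.5, 5.25),  deviation x̄ - mu_0 = (4.5, 5.25) - (4, 6) = (0.5, -0.75).

Step 2 — sample covariance matrix, S[i,j] = (1/(n-1)) · Σ_k (x_{k,i} - mean_i) · (x_{k,j} - mean_j), divisor n-1 = 3:
  S[X_1,X_1] = ((-2.5)·(-2.5) + (-0.5)·(-0.5) + (4.5)·(4.5) + (-1.5)·(-1.5)) / 3 = 29/3 = 9.6667
  S[X_1,X_2] = ((-2.5)·(3.75) + (-0.5)·(-2.25) + (4.5)·(-0.25) + (-1.5)·(-1.25)) / 3 = -7.5/3 = -2.5
  S[X_2,X_2] = ((3.75)·(3.75) + (-2.25)·(-2.25) + (-0.25)·(-0.25) + (-1.25)·(-1.25)) / 3 = 20.75/3 = 6.9167
  S = [[9.6667, -2.5],
 [-2.5, 6.9167]].

Step 3 — invert S. det(S) = 9.6667·6.9167 - (-2.5)² = 60.6111.
  S^{-1} = (1/det) · [[d, -b], [-b, a]] = [[0.1141, 0.0412],
 [0.0412, 0.1595]].

Step 4 — quadratic form (x̄ - mu_0)^T · S^{-1} · (x̄ - mu_0):
  S^{-1} · (x̄ - mu_0) = (0.0261, -0.099),
  (x̄ - mu_0)^T · [...] = (0.5)·(0.0261) + (-0.75)·(-0.099) = 0.0873.

Step 5 — scale by n: T² = 4 · 0.0873 = 0.3492.

T² ≈ 0.3492


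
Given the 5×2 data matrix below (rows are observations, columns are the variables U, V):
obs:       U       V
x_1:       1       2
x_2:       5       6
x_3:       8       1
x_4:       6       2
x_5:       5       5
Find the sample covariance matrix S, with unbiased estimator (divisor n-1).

Step 1 — column means:
  mean(U) = (1 + 5 + 8 + 6 + 5) / 5 = 25/5 = 5
  mean(V) = (2 + 6 + 1 + 2 + 5) / 5 = 16/5 = 3.2

Step 2 — sample covariance S[i,j] = (1/(n-1)) · Σ_k (x_{k,i} - mean_i) · (x_{k,j} - mean_j), with n-1 = 4.
  S[U,U] = ((-4)·(-4) + (0)·(0) + (3)·(3) + (1)·(1) + (0)·(0)) / 4 = 26/4 = 6.5
  S[U,V] = ((-4)·(-1.2) + (0)·(2.8) + (3)·(-2.2) + (1)·(-1.2) + (0)·(1.8)) / 4 = -3/4 = -0.75
  S[V,V] = ((-1.2)·(-1.2) + (2.8)·(2.8) + (-2.2)·(-2.2) + (-1.2)·(-1.2) + (1.8)·(1.8)) / 4 = 18.8/4 = 4.7

S is symmetric (S[j,i] = S[i,j]). Assembling:

S = [[6.5, -0.75],
 [-0.75, 4.7]]


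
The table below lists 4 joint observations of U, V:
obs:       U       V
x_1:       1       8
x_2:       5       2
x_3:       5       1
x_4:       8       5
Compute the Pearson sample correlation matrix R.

Step 1 — column means:
  mean(U) = (1 + 5 + 5 + 8) / 4 = 19/4 = 4.75
  mean(V) = (8 + 2 + 1 + 5) / 4 = 16/4 = 4

Step 2 — sample variances and covariances s[i,j] = (1/(n-1)) · Σ_k (x_{k,i} - mean_i) · (x_{k,j} - mean_j), with n-1 = 3:
  s[U,U] = ((-3.75)·(-3.75) + (0.25)·(0.25) + (0.25)·(0.25) + (3.25)·(3.25)) / 3 = 24.75/3 = 8.25
  s[U,V] = ((-3.75)·(4) + (0.25)·(-2) + (0.25)·(-3) + (3.25)·(1)) / 3 = -13/3 = -4.3333
  s[V,V] = ((4)·(4) + (-2)·(-2) + (-3)·(-3) + (1)·(1)) / 3 = 30/3 = 10
  Sample standard deviations s_i = √(s[i,i]):
  s(U) = √(8.25) = 2.8723
  s(V) = √(10) = 3.1623

Step 3 — r_{ij} = s_{ij} / (s_i · s_j):
  r[U,U] = 1 (diagonal).
  r[U,V] = -4.3333 / (2.8723 · 3.1623) = -4.3333 / 9.083 = -0.4771
  r[V,V] = 1 (diagonal).

R is symmetric with unit diagonal. Assembling:

R = [[1, -0.4771],
 [-0.4771, 1]]


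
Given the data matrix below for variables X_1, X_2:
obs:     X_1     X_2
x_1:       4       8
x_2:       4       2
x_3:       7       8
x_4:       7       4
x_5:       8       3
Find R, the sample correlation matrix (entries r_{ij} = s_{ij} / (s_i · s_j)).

Step 1 — column means:
  mean(X_1) = (4 + 4 + 7 + 7 + 8) / 5 = 30/5 = 6
  mean(X_2) = (8 + 2 + 8 + 4 + 3) / 5 = 25/5 = 5

Step 2 — sample variances and covariances s[i,j] = (1/(n-1)) · Σ_k (x_{k,i} - mean_i) · (x_{k,j} - mean_j), with n-1 = 4:
  s[X_1,X_1] = ((-2)·(-2) + (-2)·(-2) + (1)·(1) + (1)·(1) + (2)·(2)) / 4 = 14/4 = 3.5
  s[X_1,X_2] = ((-2)·(3) + (-2)·(-3) + (1)·(3) + (1)·(-1) + (2)·(-2)) / 4 = -2/4 = -0.5
  s[X_2,X_2] = ((3)·(3) + (-3)·(-3) + (3)·(3) + (-1)·(-1) + (-2)·(-2)) / 4 = 32/4 = 8
  Sample standard deviations s_i = √(s[i,i]):
  s(X_1) = √(3.5) = 1.8708
  s(X_2) = √(8) = 2.8284

Step 3 — r_{ij} = s_{ij} / (s_i · s_j):
  r[X_1,X_1] = 1 (diagonal).
  r[X_1,X_2] = -0.5 / (1.8708 · 2.8284) = -0.5 / 5.2915 = -0.0945
  r[X_2,X_2] = 1 (diagonal).

R is symmetric with unit diagonal. Assembling:

R = [[1, -0.0945],
 [-0.0945, 1]]


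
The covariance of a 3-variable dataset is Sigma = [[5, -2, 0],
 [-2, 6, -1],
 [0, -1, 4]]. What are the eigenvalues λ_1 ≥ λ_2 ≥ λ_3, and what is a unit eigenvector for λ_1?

Step 1 — characteristic polynomial p(λ) = det(λI - Sigma) = λ³ - tr·λ² + c_1·λ - det, where tr = trace, c_1 = sum of the principal 2×2 minors, det = det(Sigma):
  tr = 5 + 6 + 4 = 15,
  c_1 = (5·6 - (-2)²) + (5·4 - (0)²) + (6·4 - (-1)²) = 26 + 20 + 23 = 69,
  det = 5·(6·4 - (-1)²) - (-2)·((-2)·4 - (-1)·(0)) + (0)·((-2)·(-1) - 6·(0)) = 5·(23) - (-2)·(-8) + (0)·(2) = 99.
  So p(λ) = λ³ - 15λ² + 69λ - 99.
Step 2 — look for an integer root (rational root theorem: any rational root is an integer divisor of 99). Testing λ = 3:
  p(3) = 27 - 135 + 207 - 99 = 0  ✓
  Dividing out (λ - 3): p(λ) = (λ - 3)(λ² - 12λ + 33).
Step 3 — remaining eigenvalues from the quadratic λ² - 12λ + 33 = 0:
  Δ = 12² - 4·33 = 144 - 132 = 12,  λ = (12 ± √12)/2 = (12 ± 3.4641)/2 ≈ 7.7321 or 4.2679.
  Sorted: λ_1 = 7.7321,  λ_2 = 4.2679,  λ_3 = 3  (check: sum = 15 = tr ✓).

Step 4 — unit eigenvector for λ_1 ≈ 7.7321: v spans the null space of (Sigma - λ_1 I), whose rows are
  r_1 = (-2.7321, -2, 0),  r_2 = (-2, -1.7321, -1),  r_3 = (0, -1, -3.7321).
  v is orthogonal to every row, so take v ∝ r_1 × r_2 = ((-2)·(-1) - (0)·(-1.7321), (0)·(-2) - (-2.7321)·(-1), (-2.7321)·(-1.7321) - (-2)·(-2)) ≈ (2, -2.7321, 0.7321).
  Let u = (2, -2.7321, 0.7321).
  ||u|| = √((2)² + (-2.7321)² + (0.7321)²) = √(12) ≈ 3.4641,  v_1 = u/||u|| ≈ (0.5774, -0.7887, 0.2113) (||v_1|| = 1).

λ_1 = 7.7321,  λ_2 = 4.2679,  λ_3 = 3;  v_1 ≈ (0.5774, -0.7887, 0.2113)


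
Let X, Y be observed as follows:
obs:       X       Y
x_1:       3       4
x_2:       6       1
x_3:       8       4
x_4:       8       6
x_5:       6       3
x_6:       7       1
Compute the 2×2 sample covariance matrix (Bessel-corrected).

Step 1 — column means:
  mean(X) = (3 + 6 + 8 + 8 + 6 + 7) / 6 = 38/6 = 6.3333
  mean(Y) = (4 + 1 + 4 + 6 + 3 + 1) / 6 = 19/6 = 3.1667

Step 2 — sample covariance S[i,j] = (1/(n-1)) · Σ_k (x_{k,i} - mean_i) · (x_{k,j} - mean_j), with n-1 = 5.
  S[X,X] = ((-3.3333)·(-3.3333) + (-0.3333)·(-0.3333) + (1.6667)·(1.6667) + (1.6667)·(1.6667) + (-0.3333)·(-0.3333) + (0.6667)·(0.6667)) / 5 = 17.3333/5 = 3.4667
  S[X,Y] = ((-3.3333)·(0.8333) + (-0.3333)·(-2.1667) + (1.6667)·(0.8333) + (1.6667)·(2.8333) + (-0.3333)·(-0.1667) + (0.6667)·(-2.1667)) / 5 = 2.6667/5 = 0.5333
  S[Y,Y] = ((0.8333)·(0.8333) + (-2.1667)·(-2.1667) + (0.8333)·(0.8333) + (2.8333)·(2.8333) + (-0.1667)·(-0.1667) + (-2.1667)·(-2.1667)) / 5 = 18.8333/5 = 3.7667

S is symmetric (S[j,i] = S[i,j]). Assembling:

S = [[3.4667, 0.5333],
 [0.5333, 3.7667]]


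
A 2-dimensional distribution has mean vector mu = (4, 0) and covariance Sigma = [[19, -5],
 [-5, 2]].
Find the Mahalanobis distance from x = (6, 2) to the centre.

Step 1 — centre the observation: (x - mu) = (2, 2).

Step 2 — invert Sigma. det(Sigma) = 19·2 - (-5)² = 13.
  Sigma^{-1} = (1/det) · [[d, -b], [-b, a]] = [[0.1538, 0.3846],
 [0.3846, 1.4615]].

Step 3 — form the quadratic (x - mu)^T · Sigma^{-1} · (x - mu):
  Sigma^{-1} · (x - mu) = (1.0769, 3.6923).
  (x - mu)^T · [Sigma^{-1} · (x - mu)] = (2)·(1.0769) + (2)·(3.6923) = 9.5385.

Step 4 — take square root: d = √(9.5385) ≈ 3.0884.

d(x, mu) = √(9.5385) ≈ 3.0884


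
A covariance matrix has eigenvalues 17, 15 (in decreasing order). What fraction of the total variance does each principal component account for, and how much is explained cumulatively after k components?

Step 1 — total variance = trace(Sigma) = Σ λ_i = 17 + 15 = 32.

Step 2 — fraction explained by component i = λ_i / Σ λ:
  PC1: 17/32 = 0.5312
  PC2: 15/32 = 0.4688

Step 3 — cumulative fraction after k components = (λ_1 + ... + λ_k) / Σ λ:
  k = 1: 17/32 = 0.5312
  k = 2: (17 + 15)/32 = 32/32 = 1

Summary (fraction, with percent):

explained: PC1 0.5312 (53.12%), PC2 0.4688 (46.88%);  cumulative: 0.5312, 1


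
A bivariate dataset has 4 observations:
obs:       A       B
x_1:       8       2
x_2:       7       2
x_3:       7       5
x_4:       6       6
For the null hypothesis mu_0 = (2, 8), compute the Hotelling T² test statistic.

Step 1 — sample mean vector:
  mean(A) = (8 + 7 + 7 + 6) / 4 = 28/4 = 7
  mean(B) = (2 + 2 + 5 + 6) / 4 = 15/4 = 3.75
  x̄ = (7, 3.75),  deviation x̄ - mu_0 = (7, 3.75) - (2, 8) = (5, -4.25).

Step 2 — sample covariance matrix, S[i,j] = (1/(n-1)) · Σ_k (x_{k,i} - mean_i) · (x_{k,j} - mean_j), divisor n-1 = 3:
  S[A,A] = ((1)·(1) + (0)·(0) + (0)·(0) + (-1)·(-1)) / 3 = 2/3 = 0.6667
  S[A,B] = ((1)·(-1.75) + (0)·(-1.75) + (0)·(1.25) + (-1)·(2.25)) / 3 = -4/3 = -1.3333
  S[B,B] = ((-1.75)·(-1.75) + (-1.75)·(-1.75) + (1.25)·(1.25) + (2.25)·(2.25)) / 3 = 12.75/3 = 4.25
  S = [[0.6667, -1.3333],
 [-1.3333, 4.25]].

Step 3 — invert S. det(S) = 0.6667·4.25 - (-1.3333)² = 1.0556.
  S^{-1} = (1/det) · [[d, -b], [-b, a]] = [[4.0263, 1.2632],
 [1.2632, 0.6316]].

Step 4 — quadratic form (x̄ - mu_0)^T · S^{-1} · (x̄ - mu_0):
  S^{-1} · (x̄ - mu_0) = (14.7632, 3.6316),
  (x̄ - mu_0)^T · [...] = (5)·(14.7632) + (-4.25)·(3.6316) = 58.3816.

Step 5 — scale by n: T² = 4 · 58.3816 = 233.5263.

T² ≈ 233.5263


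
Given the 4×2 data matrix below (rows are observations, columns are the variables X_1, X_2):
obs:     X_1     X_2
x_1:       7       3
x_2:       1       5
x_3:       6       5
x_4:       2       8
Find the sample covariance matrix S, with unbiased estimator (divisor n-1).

Step 1 — column means:
  mean(X_1) = (7 + 1 + 6 + 2) / 4 = 16/4 = 4
  mean(X_2) = (3 + 5 + 5 + 8) / 4 = 21/4 = 5.25

Step 2 — sample covariance S[i,j] = (1/(n-1)) · Σ_k (x_{k,i} - mean_i) · (x_{k,j} - mean_j), with n-1 = 3.
  S[X_1,X_1] = ((3)·(3) + (-3)·(-3) + (2)·(2) + (-2)·(-2)) / 3 = 26/3 = 8.6667
  S[X_1,X_2] = ((3)·(-2.25) + (-3)·(-0.25) + (2)·(-0.25) + (-2)·(2.75)) / 3 = -12/3 = -4
  S[X_2,X_2] = ((-2.25)·(-2.25) + (-0.25)·(-0.25) + (-0.25)·(-0.25) + (2.75)·(2.75)) / 3 = 12.75/3 = 4.25

S is symmetric (S[j,i] = S[i,j]). Assembling:

S = [[8.6667, -4],
 [-4, 4.25]]


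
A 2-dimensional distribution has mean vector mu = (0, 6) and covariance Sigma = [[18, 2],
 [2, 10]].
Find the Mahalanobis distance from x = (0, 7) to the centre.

Step 1 — centre the observation: (x - mu) = (0, 1).

Step 2 — invert Sigma. det(Sigma) = 18·10 - (2)² = 176.
  Sigma^{-1} = (1/det) · [[d, -b], [-b, a]] = [[0.0568, -0.0114],
 [-0.0114, 0.1023]].

Step 3 — form the quadratic (x - mu)^T · Sigma^{-1} · (x - mu):
  Sigma^{-1} · (x - mu) = (-0.0114, 0.1023).
  (x - mu)^T · [Sigma^{-1} · (x - mu)] = (0)·(-0.0114) + (1)·(0.1023) = 0.1023.

Step 4 — take square root: d = √(0.1023) ≈ 0.3198.

d(x, mu) = √(0.1023) ≈ 0.3198


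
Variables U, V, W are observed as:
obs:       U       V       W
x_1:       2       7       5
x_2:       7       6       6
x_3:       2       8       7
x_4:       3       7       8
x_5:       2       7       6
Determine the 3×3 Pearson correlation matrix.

Step 1 — column means:
  mean(U) = (2 + 7 + 2 + 3 + 2) / 5 = 16/5 = 3.2
  mean(V) = (7 + 6 + 8 + 7 + 7) / 5 = 35/5 = 7
  mean(W) = (5 + 6 + 7 + 8 + 6) / 5 = 32/5 = 6.4

Step 2 — sample variances and covariances s[i,j] = (1/(n-1)) · Σ_k (x_{k,i} - mean_i) · (x_{k,j} - mean_j), with n-1 = 4:
  s[U,U] = ((-1.2)·(-1.2) + (3.8)·(3.8) + (-1.2)·(-1.2) + (-0.2)·(-0.2) + (-1.2)·(-1.2)) / 4 = 18.8/4 = 4.7
  s[U,V] = ((-1.2)·(0) + (3.8)·(-1) + (-1.2)·(1) + (-0.2)·(0) + (-1.2)·(0)) / 4 = -5/4 = -1.25
  s[U,W] = ((-1.2)·(-1.4) + (3.8)·(-0.4) + (-1.2)·(0.6) + (-0.2)·(1.6) + (-1.2)·(-0.4)) / 4 = -0.4/4 = -0.1
  s[V,V] = ((0)·(0) + (-1)·(-1) + (1)·(1) + (0)·(0) + (0)·(0)) / 4 = 2/4 = 0.5
  s[V,W] = ((0)·(-1.4) + (-1)·(-0.4) + (1)·(0.6) + (0)·(1.6) + (0)·(-0.4)) / 4 = 1/4 = 0.25
  s[W,W] = ((-1.4)·(-1.4) + (-0.4)·(-0.4) + (0.6)·(0.6) + (1.6)·(1.6) + (-0.4)·(-0.4)) / 4 = 5.2/4 = 1.3
  Sample standard deviations s_i = √(s[i,i]):
  s(U) = √(4.7) = 2.1679
  s(V) = √(0.5) = 0.7071
  s(W) = √(1.3) = 1.1402

Step 3 — r_{ij} = s_{ij} / (s_i · s_j):
  r[U,U] = 1 (diagonal).
  r[U,V] = -1.25 / (2.1679 · 0.7071) = -1.25 / 1.533 = -0.8154
  r[U,W] = -0.1 / (2.1679 · 1.1402) = -0.1 / 2.4718 = -0.0405
  r[V,V] = 1 (diagonal).
  r[V,W] = 0.25 / (0.7071 · 1.1402) = 0.25 / 0.8062 = 0.3101
  r[W,W] = 1 (diagonal).

R is symmetric with unit diagonal. Assembling:

R = [[1, -0.8154, -0.0405],
 [-0.8154, 1, 0.3101],
 [-0.0405, 0.3101, 1]]


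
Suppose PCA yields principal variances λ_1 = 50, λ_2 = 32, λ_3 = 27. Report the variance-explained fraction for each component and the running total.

Step 1 — total variance = trace(Sigma) = Σ λ_i = 50 + 32 + 27 = 109.

Step 2 — fraction explained by component i = λ_i / Σ λ:
  PC1: 50/109 = 0.4587
  PC2: 32/109 = 0.2936
  PC3: 27/109 = 0.2477

Step 3 — cumulative fraction after k components = (λ_1 + ... + λ_k) / Σ λ:
  k = 1: 50/109 = 0.4587
  k = 2: (50 + 32)/109 = 82/109 = 0.7523
  k = 3: (50 + 32 + 27)/109 = 109/109 = 1

Summary (fraction, with percent):

explained: PC1 0.4587 (45.87%), PC2 0.2936 (29.36%), PC3 0.2477 (24.77%);  cumulative: 0.4587, 0.7523, 1


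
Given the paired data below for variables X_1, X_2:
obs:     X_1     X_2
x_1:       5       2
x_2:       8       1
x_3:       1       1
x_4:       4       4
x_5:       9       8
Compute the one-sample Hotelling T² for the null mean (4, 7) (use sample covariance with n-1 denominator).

Step 1 — sample mean vector:
  mean(X_1) = (5 + 8 + 1 + 4 + 9) / 5 = 27/5 = 5.4
  mean(X_2) = (2 + 1 + 1 + 4 + 8) / 5 = 16/5 = 3.2
  x̄ = (5.4, 3.2),  deviation x̄ - mu_0 = (5.4, 3.2) - (4, 7) = (1.4, -3.8).

Step 2 — sample covariance matrix, S[i,j] = (1/(n-1)) · Σ_k (x_{k,i} - mean_i) · (x_{k,j} - mean_j), divisor n-1 = 4:
  S[X_1,X_1] = ((-0.4)·(-0.4) + (2.6)·(2.6) + (-4.4)·(-4.4) + (-1.4)·(-1.4) + (3.6)·(3.6)) / 4 = 41.2/4 = 10.3
  S[X_1,X_2] = ((-0.4)·(-1.2) + (2.6)·(-2.2) + (-4.4)·(-2.2) + (-1.4)·(0.8) + (3.6)·(4.8)) / 4 = 20.6/4 = 5.15
  S[X_2,X_2] = ((-1.2)·(-1.2) + (-2.2)·(-2.2) + (-2.2)·(-2.2) + (0.8)·(0.8) + (4.8)·(4.8)) / 4 = 34.8/4 = 8.7
  S = [[10.3, 5.15],
 [5.15, 8.7]].

Step 3 — invert S. det(S) = 10.3·8.7 - (5.15)² = 63.0875.
  S^{-1} = (1/det) · [[d, -b], [-b, a]] = [[0.1379, -0.0816],
 [-0.0816, 0.1633]].

Step 4 — quadratic form (x̄ - mu_0)^T · S^{-1} · (x̄ - mu_0):
  S^{-1} · (x̄ - mu_0) = (0.5033, -0.7347),
  (x̄ - mu_0)^T · [...] = (1.4)·(0.5033) + (-3.8)·(-0.7347) = 3.4964.

Step 5 — scale by n: T² = 5 · 3.4964 = 17.4821.

T² ≈ 17.4821


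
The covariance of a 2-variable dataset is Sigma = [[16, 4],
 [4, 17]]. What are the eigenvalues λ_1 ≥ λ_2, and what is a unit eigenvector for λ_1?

Step 1 — characteristic polynomial of 2×2 Sigma:
  det(Sigma - λI) = λ² - trace · λ + det = 0.
  trace = 16 + 17 = 33, det = 16·17 - (4)² = 256.
Step 2 — discriminant:
  Δ = trace² - 4·det = 1089 - 1024 = 65.
Step 3 — eigenvalues:
  λ = (trace ± √Δ)/2 = (33 ± 8.0623)/2,
  λ_1 = 20.5311,  λ_2 = 12.4689.

Step 4 — unit eigenvector for λ_1: solve (Sigma - λ_1 I)v = 0. First row:
  (16 - 20.5311)·v_x + (4)·v_y = 0, i.e. (-4.5311)·v_x + (4)·v_y = 0,
  so v ∝ (b, λ_1 - a) = (4, 4.5311) = u.
  ||u|| = √((4)² + (4.5311)²) = √(36.5311) ≈ 6.0441,
  v_1 = u/||u|| ≈ (0.6618, 0.7497) (||v_1|| = 1).

λ_1 = 20.5311,  λ_2 = 12.4689;  v_1 ≈ (0.6618, 0.7497)


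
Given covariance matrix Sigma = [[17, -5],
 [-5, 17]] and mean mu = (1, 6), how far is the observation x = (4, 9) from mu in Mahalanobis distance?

Step 1 — centre the observation: (x - mu) = (3, 3).

Step 2 — invert Sigma. det(Sigma) = 17·17 - (-5)² = 264.
  Sigma^{-1} = (1/det) · [[d, -b], [-b, a]] = [[0.0644, 0.0189],
 [0.0189, 0.0644]].

Step 3 — form the quadratic (x - mu)^T · Sigma^{-1} · (x - mu):
  Sigma^{-1} · (x - mu) = (0.25, 0.25).
  (x - mu)^T · [Sigma^{-1} · (x - mu)] = (3)·(0.25) + (3)·(0.25) = 1.5.

Step 4 — take square root: d = √(1.5) ≈ 1.2247.

d(x, mu) = √(1.5) ≈ 1.2247


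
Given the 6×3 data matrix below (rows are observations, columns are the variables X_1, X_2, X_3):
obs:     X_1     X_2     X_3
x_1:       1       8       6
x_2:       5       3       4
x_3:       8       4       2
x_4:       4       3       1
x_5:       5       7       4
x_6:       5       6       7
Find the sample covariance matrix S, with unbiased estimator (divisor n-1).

Step 1 — column means:
  mean(X_1) = (1 + 5 + 8 + 4 + 5 + 5) / 6 = 28/6 = 4.6667
  mean(X_2) = (8 + 3 + 4 + 3 + 7 + 6) / 6 = 31/6 = 5.1667
  mean(X_3) = (6 + 4 + 2 + 1 + 4 + 7) / 6 = 24/6 = 4

Step 2 — sample covariance S[i,j] = (1/(n-1)) · Σ_k (x_{k,i} - mean_i) · (x_{k,j} - mean_j), with n-1 = 5.
  S[X_1,X_1] = ((-3.6667)·(-3.6667) + (0.3333)·(0.3333) + (3.3333)·(3.3333) + (-0.6667)·(-0.6667) + (0.3333)·(0.3333) + (0.3333)·(0.3333)) / 5 = 25.3333/5 = 5.0667
  S[X_1,X_2] = ((-3.6667)·(2.8333) + (0.3333)·(-2.1667) + (3.3333)·(-1.1667) + (-0.6667)·(-2.1667) + (0.3333)·(1.8333) + (0.3333)·(0.8333)) / 5 = -12.6667/5 = -2.5333
  S[X_1,X_3] = ((-3.6667)·(2) + (0.3333)·(0) + (3.3333)·(-2) + (-0.6667)·(-3) + (0.3333)·(0) + (0.3333)·(3)) / 5 = -11/5 = -2.2
  S[X_2,X_2] = ((2.8333)·(2.8333) + (-2.1667)·(-2.1667) + (-1.1667)·(-1.1667) + (-2.1667)·(-2.1667) + (1.8333)·(1.8333) + (0.8333)·(0.8333)) / 5 = 22.8333/5 = 4.5667
  S[X_2,X_3] = ((2.8333)·(2) + (-2.1667)·(0) + (-1.1667)·(-2) + (-2.1667)·(-3) + (1.8333)·(0) + (0.8333)·(3)) / 5 = 17/5 = 3.4
  S[X_3,X_3] = ((2)·(2) + (0)·(0) + (-2)·(-2) + (-3)·(-3) + (0)·(0) + (3)·(3)) / 5 = 26/5 = 5.2

S is symmetric (S[j,i] = S[i,j]). Assembling:

S = [[5.0667, -2.5333, -2.2],
 [-2.5333, 4.5667, 3.4],
 [-2.2, 3.4, 5.2]]


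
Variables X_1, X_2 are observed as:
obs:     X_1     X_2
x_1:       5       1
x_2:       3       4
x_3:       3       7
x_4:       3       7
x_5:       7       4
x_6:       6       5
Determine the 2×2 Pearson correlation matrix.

Step 1 — column means:
  mean(X_1) = (5 + 3 + 3 + 3 + 7 + 6) / 6 = 27/6 = 4.5
  mean(X_2) = (1 + 4 + 7 + 7 + 4 + 5) / 6 = 28/6 = 4.6667

Step 2 — sample variances and covariances s[i,j] = (1/(n-1)) · Σ_k (x_{k,i} - mean_i) · (x_{k,j} - mean_j), with n-1 = 5:
  s[X_1,X_1] = ((0.5)·(0.5) + (-1.5)·(-1.5) + (-1.5)·(-1.5) + (-1.5)·(-1.5) + (2.5)·(2.5) + (1.5)·(1.5)) / 5 = 15.5/5 = 3.1
  s[X_1,X_2] = ((0.5)·(-3.6667) + (-1.5)·(-0.6667) + (-1.5)·(2.3333) + (-1.5)·(2.3333) + (2.5)·(-0.6667) + (1.5)·(0.3333)) / 5 = -9/5 = -1.8
  s[X_2,X_2] = ((-3.6667)·(-3.6667) + (-0.6667)·(-0.6667) + (2.3333)·(2.3333) + (2.3333)·(2.3333) + (-0.6667)·(-0.6667) + (0.3333)·(0.3333)) / 5 = 25.3333/5 = 5.0667
  Sample standard deviations s_i = √(s[i,i]):
  s(X_1) = √(3.1) = 1.7607
  s(X_2) = √(5.0667) = 2.2509

Step 3 — r_{ij} = s_{ij} / (s_i · s_j):
  r[X_1,X_1] = 1 (diagonal).
  r[X_1,X_2] = -1.8 / (1.7607 · 2.2509) = -1.8 / 3.9632 = -0.4542
  r[X_2,X_2] = 1 (diagonal).

R is symmetric with unit diagonal. Assembling:

R = [[1, -0.4542],
 [-0.4542, 1]]


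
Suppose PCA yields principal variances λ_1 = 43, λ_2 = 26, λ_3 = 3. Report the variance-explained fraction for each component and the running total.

Step 1 — total variance = trace(Sigma) = Σ λ_i = 43 + 26 + 3 = 72.

Step 2 — fraction explained by component i = λ_i / Σ λ:
  PC1: 43/72 = 0.5972
  PC2: 26/72 = 0.3611
  PC3: 3/72 = 0.0417

Step 3 — cumulative fraction after k components = (λ_1 + ... + λ_k) / Σ λ:
  k = 1: 43/72 = 0.5972
  k = 2: (43 + 26)/72 = 69/72 = 0.9583
  k = 3: (43 + 26 + 3)/72 = 72/72 = 1

Summary (fraction, with percent):

explained: PC1 0.5972 (59.72%), PC2 0.3611 (36.11%), PC3 0.0417 (4.17%);  cumulative: 0.5972, 0.9583, 1


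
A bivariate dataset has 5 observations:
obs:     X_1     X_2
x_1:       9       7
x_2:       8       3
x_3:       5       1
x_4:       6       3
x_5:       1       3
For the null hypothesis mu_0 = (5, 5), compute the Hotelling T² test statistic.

Step 1 — sample mean vector:
  mean(X_1) = (9 + 8 + 5 + 6 + 1) / 5 = 29/5 = 5.8
  mean(X_2) = (7 + 3 + 1 + 3 + 3) / 5 = 17/5 = 3.4
  x̄ = (5.8, 3.4),  deviation x̄ - mu_0 = (5.8, 3.4) - (5, 5) = (0.8, -1.6).

Step 2 — sample covariance matrix, S[i,j] = (1/(n-1)) · Σ_k (x_{k,i} - mean_i) · (x_{k,j} - mean_j), divisor n-1 = 4:
  S[X_1,X_1] = ((3.2)·(3.2) + (2.2)·(2.2) + (-0.8)·(-0.8) + (0.2)·(0.2) + (-4.8)·(-4.8)) / 4 = 38.8/4 = 9.7
  S[X_1,X_2] = ((3.2)·(3.6) + (2.2)·(-0.4) + (-0.8)·(-2.4) + (0.2)·(-0.4) + (-4.8)·(-0.4)) / 4 = 14.4/4 = 3.6
  S[X_2,X_2] = ((3.6)·(3.6) + (-0.4)·(-0.4) + (-2.4)·(-2.4) + (-0.4)·(-0.4) + (-0.4)·(-0.4)) / 4 = 19.2/4 = 4.8
  S = [[9.7, 3.6],
 [3.6, 4.8]].

Step 3 — invert S. det(S) = 9.7·4.8 - (3.6)² = 33.6.
  S^{-1} = (1/det) · [[d, -b], [-b, a]] = [[0.1429, -0.1071],
 [-0.1071, 0.2887]].

Step 4 — quadratic form (x̄ - mu_0)^T · S^{-1} · (x̄ - mu_0):
  S^{-1} · (x̄ - mu_0) = (0.2857, -0.5476),
  (x̄ - mu_0)^T · [...] = (0.8)·(0.2857) + (-1.6)·(-0.5476) = 1.1048.

Step 5 — scale by n: T² = 5 · 1.1048 = 5.5238.

T² ≈ 5.5238
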